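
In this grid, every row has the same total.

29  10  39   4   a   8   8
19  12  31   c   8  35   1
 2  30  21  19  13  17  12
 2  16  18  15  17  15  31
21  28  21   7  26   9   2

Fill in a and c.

a = 16, c = 8

Row 3 sums to 114 and so does row 4; that's the common total.
In row 1 the known cells total 98, leaving 114 − 98 = 16.
In row 2 the known cells total 106, leaving 114 − 106 = 8.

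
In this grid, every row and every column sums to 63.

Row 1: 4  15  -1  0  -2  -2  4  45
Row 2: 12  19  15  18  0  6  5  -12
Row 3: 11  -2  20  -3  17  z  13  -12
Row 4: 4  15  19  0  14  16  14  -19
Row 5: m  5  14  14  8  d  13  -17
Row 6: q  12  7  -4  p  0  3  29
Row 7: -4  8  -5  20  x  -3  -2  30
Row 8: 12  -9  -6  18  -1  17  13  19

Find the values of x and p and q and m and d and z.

Row 7 has -4 + 8 − 5 + 20 − 3 − 2 + 30 = 44; the blank must be 63 − 44 = 19.
Column 5 has -2 + 0 + 17 + 14 + 8 + 19 − 1 = 55; the blank must be 63 − 55 = 8.
Row 6 has 12 + 7 − 4 + 8 + 0 + 3 + 29 = 55; the blank must be 63 − 55 = 8.
Column 1 has 4 + 12 + 11 + 4 + 8 − 4 + 12 = 47; the blank must be 63 − 47 = 16.
Row 5 has 16 + 5 + 14 + 14 + 8 + 13 − 17 = 53; the blank must be 63 − 53 = 10.
Row 3 has 11 − 2 + 20 − 3 + 17 + 13 − 12 = 44; the blank must be 63 − 44 = 19.

x = 19, p = 8, q = 8, m = 16, d = 10, z = 19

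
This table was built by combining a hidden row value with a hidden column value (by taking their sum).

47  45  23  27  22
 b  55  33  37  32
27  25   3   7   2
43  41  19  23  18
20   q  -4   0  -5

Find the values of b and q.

The difference between any two rows is the same in every column — this is an addition table with the headers hidden.
Row 2 minus row 1 is 33 − 23 = 10, so its entry in column 1 is 47 + 10 = 57.
Row 5 minus row 1 is -4 − 23 = -27, so its entry in column 2 is 45 + (-27) = 18.

b = 57, q = 18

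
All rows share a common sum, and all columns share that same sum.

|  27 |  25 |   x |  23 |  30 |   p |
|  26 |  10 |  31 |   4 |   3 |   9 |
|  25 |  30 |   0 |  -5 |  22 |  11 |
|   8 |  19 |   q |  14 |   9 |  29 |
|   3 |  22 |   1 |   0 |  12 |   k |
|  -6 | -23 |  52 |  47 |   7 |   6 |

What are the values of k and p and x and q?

k = 45, p = -17, x = -5, q = 4

Rows 2 and 3 both sum to 83, so that's the common total.
Row 5: 3 + 22 + 1 + 0 + 12 = 38, so its missing entry is 83 − 38 = 45.
Row 4: 8 + 19 + 14 + 9 + 29 = 79, so its missing entry is 83 − 79 = 4.
Column 6: 9 + 11 + 29 + 45 + 6 = 100, so its missing entry is 83 − 100 = -17.
Row 1: 27 + 25 + 23 + 30 − 17 = 88, so its missing entry is 83 − 88 = -5.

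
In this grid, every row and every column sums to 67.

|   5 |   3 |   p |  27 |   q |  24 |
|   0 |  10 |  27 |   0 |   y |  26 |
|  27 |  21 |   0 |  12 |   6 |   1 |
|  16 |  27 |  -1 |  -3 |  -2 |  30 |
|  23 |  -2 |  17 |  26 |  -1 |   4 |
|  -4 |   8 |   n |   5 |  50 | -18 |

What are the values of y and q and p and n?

Row 2 has 0 + 10 + 27 + 0 + 26 = 63; the blank must be 67 − 63 = 4.
Column 5 has 4 + 6 − 2 − 1 + 50 = 57; the blank must be 67 − 57 = 10.
Row 1 has 5 + 3 + 27 + 10 + 24 = 69; the blank must be 67 − 69 = -2.
Row 6 has -4 + 8 + 5 + 50 − 18 = 41; the blank must be 67 − 41 = 26.

y = 4, q = 10, p = -2, n = 26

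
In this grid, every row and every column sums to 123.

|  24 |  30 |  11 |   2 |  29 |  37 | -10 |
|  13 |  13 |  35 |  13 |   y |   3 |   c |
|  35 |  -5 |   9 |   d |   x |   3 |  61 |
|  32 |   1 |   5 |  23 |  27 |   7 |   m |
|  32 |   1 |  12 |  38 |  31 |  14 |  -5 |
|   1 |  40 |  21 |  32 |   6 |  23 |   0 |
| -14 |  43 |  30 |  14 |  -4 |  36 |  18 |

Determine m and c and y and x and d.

Column 4 has 2 + 13 + 23 + 38 + 32 + 14 = 122; the blank must be 123 − 122 = 1.
Row 3 has 35 − 5 + 9 + 1 + 3 + 61 = 104; the blank must be 123 − 104 = 19.
Column 5 has 29 + 19 + 27 + 31 + 6 − 4 = 108; the blank must be 123 − 108 = 15.
Row 4 has 32 + 1 + 5 + 23 + 27 + 7 = 95; the blank must be 123 − 95 = 28.
Row 2 has 13 + 13 + 35 + 13 + 15 + 3 = 92; the blank must be 123 − 92 = 31.

m = 28, c = 31, y = 15, x = 19, d = 1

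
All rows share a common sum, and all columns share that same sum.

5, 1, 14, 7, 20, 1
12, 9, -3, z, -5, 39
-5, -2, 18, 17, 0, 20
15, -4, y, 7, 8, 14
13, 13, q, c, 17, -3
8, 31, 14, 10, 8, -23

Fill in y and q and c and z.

Rows 1 and 3 both sum to 48, so that's the common total.
Row 4 has 15 − 4 + 7 + 8 + 14 = 40; the blank must be 48 − 40 = 8.
Row 2 has 12 + 9 − 3 − 5 + 39 = 52; the blank must be 48 − 52 = -4.
Column 3 has 14 − 3 + 18 + 8 + 14 = 51; the blank must be 48 − 51 = -3.
Row 5 has 13 + 13 − 3 + 17 − 3 = 37; the blank must be 48 − 37 = 11.

y = 8, q = -3, c = 11, z = -4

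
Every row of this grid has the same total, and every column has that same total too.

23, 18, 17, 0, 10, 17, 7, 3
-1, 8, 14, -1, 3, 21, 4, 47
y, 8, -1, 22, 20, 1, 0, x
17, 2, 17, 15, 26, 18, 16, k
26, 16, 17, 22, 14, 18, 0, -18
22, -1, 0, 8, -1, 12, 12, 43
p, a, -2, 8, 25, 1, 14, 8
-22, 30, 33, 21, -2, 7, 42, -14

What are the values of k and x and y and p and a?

Rows 1 and 2 both sum to 95, so that's the common total.
Column 2 has 18 + 8 + 8 + 2 + 16 − 1 + 30 = 81; the blank must be 95 − 81 = 14.
Row 4 has 17 + 2 + 17 + 15 + 26 + 18 + 16 = 111; the blank must be 95 − 111 = -16.
Column 8 has 3 + 47 − 16 − 18 + 43 + 8 − 14 = 53; the blank must be 95 − 53 = 42.
Row 3 has 8 − 1 + 22 + 20 + 1 + 0 + 42 = 92; the blank must be 95 − 92 = 3.
Row 7 has 14 − 2 + 8 + 25 + 1 + 14 + 8 = 68; the blank must be 95 − 68 = 27.

k = -16, x = 42, y = 3, p = 27, a = 14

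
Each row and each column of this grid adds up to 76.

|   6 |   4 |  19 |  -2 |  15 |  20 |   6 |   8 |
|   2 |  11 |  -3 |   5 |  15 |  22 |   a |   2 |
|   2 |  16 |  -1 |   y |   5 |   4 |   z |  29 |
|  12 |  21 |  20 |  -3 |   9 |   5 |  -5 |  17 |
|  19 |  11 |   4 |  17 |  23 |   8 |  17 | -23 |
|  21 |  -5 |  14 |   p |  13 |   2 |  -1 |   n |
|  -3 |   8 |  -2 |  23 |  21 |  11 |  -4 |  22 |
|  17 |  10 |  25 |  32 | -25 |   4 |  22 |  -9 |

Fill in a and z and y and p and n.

The known cells in column 8 total 46, leaving 76 − 46 = 30 for the blank.
The known cells in row 6 total 74, leaving 76 − 74 = 2 for the blank.
The known cells in column 4 total 74, leaving 76 − 74 = 2 for the blank.
The known cells in row 3 total 57, leaving 76 − 57 = 19 for the blank.
The known cells in row 2 total 54, leaving 76 − 54 = 22 for the blank.

a = 22, z = 19, y = 2, p = 2, n = 30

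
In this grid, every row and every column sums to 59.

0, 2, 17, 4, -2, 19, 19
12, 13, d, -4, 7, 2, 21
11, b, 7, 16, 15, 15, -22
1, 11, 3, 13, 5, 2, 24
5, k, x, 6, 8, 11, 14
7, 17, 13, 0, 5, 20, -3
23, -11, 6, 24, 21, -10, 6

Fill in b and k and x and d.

b = 17, k = 10, x = 5, d = 8

Row 2 has 12 + 13 − 4 + 7 + 2 + 21 = 51; the blank must be 59 − 51 = 8.
Row 3 has 11 + 7 + 16 + 15 + 15 − 22 = 42; the blank must be 59 − 42 = 17.
Column 2 has 2 + 13 + 17 + 11 + 17 − 11 = 49; the blank must be 59 − 49 = 10.
Row 5 has 5 + 10 + 6 + 8 + 11 + 14 = 54; the blank must be 59 − 54 = 5.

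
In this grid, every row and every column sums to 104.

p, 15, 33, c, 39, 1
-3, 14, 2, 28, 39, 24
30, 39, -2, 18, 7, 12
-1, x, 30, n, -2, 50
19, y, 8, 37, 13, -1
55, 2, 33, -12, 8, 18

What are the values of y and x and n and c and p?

y = 28, x = 6, n = 21, c = 12, p = 4

The known cells in column 1 total 100, leaving 104 − 100 = 4 for the blank.
The known cells in row 1 total 92, leaving 104 − 92 = 12 for the blank.
The known cells in column 4 total 83, leaving 104 − 83 = 21 for the blank.
The known cells in row 4 total 98, leaving 104 − 98 = 6 for the blank.
The known cells in row 5 total 76, leaving 104 − 76 = 28 for the blank.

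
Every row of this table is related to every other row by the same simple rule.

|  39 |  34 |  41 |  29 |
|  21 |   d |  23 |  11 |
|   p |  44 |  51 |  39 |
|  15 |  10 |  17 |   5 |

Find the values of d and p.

The difference between any two rows is the same in every column — this is an addition table with the headers hidden.
Row 2 minus row 1 is 11 − 29 = -18, so its entry in column 2 is 34 + (-18) = 16.
Row 3 minus row 1 is 39 − 29 = 10, so its entry in column 1 is 39 + 10 = 49.

d = 16, p = 49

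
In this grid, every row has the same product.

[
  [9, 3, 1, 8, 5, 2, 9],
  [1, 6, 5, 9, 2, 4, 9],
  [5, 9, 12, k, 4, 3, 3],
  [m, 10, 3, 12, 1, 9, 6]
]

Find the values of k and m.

k = 1, m = 1

Rows 1 and 2 each multiply to 19440, so every row has product 19440.
Row 3: 5×9×12×4×3×3 = 19440, so the missing entry is 19440 ÷ 19440 = 1.
Row 4: 10×3×12×1×9×6 = 19440, so the missing entry is 19440 ÷ 19440 = 1.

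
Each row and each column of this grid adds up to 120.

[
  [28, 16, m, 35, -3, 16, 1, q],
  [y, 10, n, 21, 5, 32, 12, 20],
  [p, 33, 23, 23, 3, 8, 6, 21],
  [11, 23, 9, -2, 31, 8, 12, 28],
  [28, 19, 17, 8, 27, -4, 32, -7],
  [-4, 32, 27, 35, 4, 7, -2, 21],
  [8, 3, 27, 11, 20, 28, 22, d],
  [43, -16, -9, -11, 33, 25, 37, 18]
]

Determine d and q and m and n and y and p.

The known cells in row 3 total 117, leaving 120 − 117 = 3 for the blank.
The known cells in row 7 total 119, leaving 120 − 119 = 1 for the blank.
The known cells in column 8 total 102, leaving 120 − 102 = 18 for the blank.
The known cells in row 1 total 111, leaving 120 − 111 = 9 for the blank.
The known cells in column 3 total 103, leaving 120 − 103 = 17 for the blank.
The known cells in row 2 total 117, leaving 120 − 117 = 3 for the blank.

d = 1, q = 18, m = 9, n = 17, y = 3, p = 3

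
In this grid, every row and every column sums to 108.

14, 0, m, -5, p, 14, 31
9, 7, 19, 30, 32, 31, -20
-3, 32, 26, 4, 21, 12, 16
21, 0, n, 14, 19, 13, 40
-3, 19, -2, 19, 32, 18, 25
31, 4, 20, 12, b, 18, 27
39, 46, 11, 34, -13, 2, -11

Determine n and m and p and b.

Row 4: 21 + 0 + 14 + 19 + 13 + 40 = 107, so its missing entry is 108 − 107 = 1.
Row 6: 31 + 4 + 20 + 12 + 18 + 27 = 112, so its missing entry is 108 − 112 = -4.
Column 5: 32 + 21 + 19 + 32 − 4 − 13 = 87, so its missing entry is 108 − 87 = 21.
Row 1: 14 + 0 − 5 + 21 + 14 + 31 = 75, so its missing entry is 108 − 75 = 33.

n = 1, m = 33, p = 21, b = -4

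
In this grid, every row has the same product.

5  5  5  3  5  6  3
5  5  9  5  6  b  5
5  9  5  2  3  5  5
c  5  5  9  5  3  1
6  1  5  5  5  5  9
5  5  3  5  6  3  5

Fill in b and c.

Rows 1 and 6 each multiply to 33750, so every row has product 33750.
Row 2: 5×5×9×5×6×5 = 33750, so the missing entry is 33750 ÷ 33750 = 1.
Row 4: 5×5×9×5×3×1 = 3375, so the missing entry is 33750 ÷ 3375 = 10.

b = 1, c = 10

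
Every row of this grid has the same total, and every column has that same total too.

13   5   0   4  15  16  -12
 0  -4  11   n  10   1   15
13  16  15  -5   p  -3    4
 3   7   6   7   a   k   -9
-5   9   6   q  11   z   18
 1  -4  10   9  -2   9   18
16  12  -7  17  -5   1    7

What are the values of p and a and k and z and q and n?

Rows 1 and 6 both sum to 41, so that's the common total.
Row 3: 13 + 16 + 15 − 5 − 3 + 4 = 40, so its missing entry is 41 − 40 = 1.
Column 5: 15 + 10 + 1 + 11 − 2 − 5 = 30, so its missing entry is 41 − 30 = 11.
Row 2: 0 − 4 + 11 + 10 + 1 + 15 = 33, so its missing entry is 41 − 33 = 8.
Column 4: 4 + 8 − 5 + 7 + 9 + 17 = 40, so its missing entry is 41 − 40 = 1.
Row 5: -5 + 9 + 6 + 1 + 11 + 18 = 40, so its missing entry is 41 − 40 = 1.
Row 4: 3 + 7 + 6 + 7 + 11 − 9 = 25, so its missing entry is 41 − 25 = 16.

p = 1, a = 11, k = 16, z = 1, q = 1, n = 8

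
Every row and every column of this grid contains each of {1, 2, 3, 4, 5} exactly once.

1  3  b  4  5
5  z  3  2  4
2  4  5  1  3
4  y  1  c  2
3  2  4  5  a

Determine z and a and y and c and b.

z = 1, a = 1, y = 5, c = 3, b = 2

At (row 5, col 5): row 5 already has {2, 3, 4, 5}, so the value is 1.
For row 2, column 2: row 2 already has {2, 3, 4, 5}; that leaves 1.
At (row 4, col 2): column 2 already has {1, 2, 3, 4}, so the value is 5.
At (row 1, col 3): row 1 already has {1, 3, 4, 5}, so the value is 2.
At (row 4, col 4): row 4 already has {1, 2, 4, 5}, so the value is 3.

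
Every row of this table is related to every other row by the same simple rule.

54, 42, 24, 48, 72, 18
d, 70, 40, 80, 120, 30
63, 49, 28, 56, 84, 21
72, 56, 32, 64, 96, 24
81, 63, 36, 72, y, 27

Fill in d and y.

Each row is a constant multiple of every other row — this is a multiplication table with the headers hidden.
Row 2 is 30/18 = 5/3 times row 1, so its entry in column 1 is 54 × 5/3 = 90.
Row 5 is 27/18 = 3/2 times row 1, so its entry in column 5 is 72 × 3/2 = 108.

d = 90, y = 108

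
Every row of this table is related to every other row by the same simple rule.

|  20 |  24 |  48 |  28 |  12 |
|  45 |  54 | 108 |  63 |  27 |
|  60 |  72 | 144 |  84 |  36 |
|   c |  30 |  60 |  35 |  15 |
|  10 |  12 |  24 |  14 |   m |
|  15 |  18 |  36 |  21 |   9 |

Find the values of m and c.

m = 6, c = 25

Each row is a constant multiple of every other row — this is a multiplication table with the headers hidden.
Row 5 is 14/28 = 1/2 times row 1, so its entry in column 5 is 12 × 1/2 = 6.
Row 4 is 35/28 = 5/4 times row 1, so its entry in column 1 is 20 × 5/4 = 25.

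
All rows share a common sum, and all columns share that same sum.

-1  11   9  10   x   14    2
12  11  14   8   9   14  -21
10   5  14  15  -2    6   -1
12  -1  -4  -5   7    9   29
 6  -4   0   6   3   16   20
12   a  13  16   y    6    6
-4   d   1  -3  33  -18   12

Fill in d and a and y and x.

d = 26, a = -1, y = -5, x = 2

Rows 2 and 3 both sum to 47, so that's the common total.
Row 7 has -4 + 1 − 3 + 33 − 18 + 12 = 21; the blank must be 47 − 21 = 26.
Row 1 has -1 + 11 + 9 + 10 + 14 + 2 = 45; the blank must be 47 − 45 = 2.
Column 5 has 2 + 9 − 2 + 7 + 3 + 33 = 52; the blank must be 47 − 52 = -5.
Row 6 has 12 + 13 + 16 − 5 + 6 + 6 = 48; the blank must be 47 − 48 = -1.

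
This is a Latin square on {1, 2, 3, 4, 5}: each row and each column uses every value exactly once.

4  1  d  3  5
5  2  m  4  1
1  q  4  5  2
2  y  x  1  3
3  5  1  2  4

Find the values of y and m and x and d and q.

y = 4, m = 3, x = 5, d = 2, q = 3

Cell (2,3): row 2 already has {1, 2, 4, 5} → 3.
Cell (3,2): row 3 already has {1, 2, 4, 5} → 3.
At (row 4, col 2): column 2 already has {1, 2, 3, 5}, so the value is 4.
For row 1, column 3: row 1 already has {1, 3, 4, 5}; that leaves 2.
For row 4, column 3: row 4 already has {1, 2, 3, 4}; that leaves 5.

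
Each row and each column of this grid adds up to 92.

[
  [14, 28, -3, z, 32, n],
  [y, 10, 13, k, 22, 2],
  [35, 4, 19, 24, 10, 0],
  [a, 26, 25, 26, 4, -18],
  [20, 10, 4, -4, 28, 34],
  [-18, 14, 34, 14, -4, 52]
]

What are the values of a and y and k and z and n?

a = 29, y = 12, k = 33, z = -1, n = 22

The known cells in row 4 total 63, leaving 92 − 63 = 29 for the blank.
The known cells in column 6 total 70, leaving 92 − 70 = 22 for the blank.
The known cells in row 1 total 93, leaving 92 − 93 = -1 for the blank.
The known cells in column 1 total 80, leaving 92 − 80 = 12 for the blank.
The known cells in row 2 total 59, leaving 92 − 59 = 33 for the blank.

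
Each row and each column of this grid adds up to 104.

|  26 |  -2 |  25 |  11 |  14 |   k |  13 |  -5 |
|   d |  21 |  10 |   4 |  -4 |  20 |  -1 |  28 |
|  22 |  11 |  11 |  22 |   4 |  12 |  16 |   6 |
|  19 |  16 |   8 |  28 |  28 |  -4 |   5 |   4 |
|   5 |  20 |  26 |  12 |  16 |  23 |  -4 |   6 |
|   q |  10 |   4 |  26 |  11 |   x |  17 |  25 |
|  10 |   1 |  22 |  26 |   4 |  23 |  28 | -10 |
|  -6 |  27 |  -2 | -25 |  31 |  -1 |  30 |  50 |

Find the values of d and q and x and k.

Row 2: 21 + 10 + 4 − 4 + 20 − 1 + 28 = 78, so its missing entry is 104 − 78 = 26.
Column 1: 26 + 26 + 22 + 19 + 5 + 10 − 6 = 102, so its missing entry is 104 − 102 = 2.
Row 6: 2 + 10 + 4 + 26 + 11 + 17 + 25 = 95, so its missing entry is 104 − 95 = 9.
Row 1: 26 − 2 + 25 + 11 + 14 + 13 − 5 = 82, so its missing entry is 104 − 82 = 22.

d = 26, q = 2, x = 9, k = 22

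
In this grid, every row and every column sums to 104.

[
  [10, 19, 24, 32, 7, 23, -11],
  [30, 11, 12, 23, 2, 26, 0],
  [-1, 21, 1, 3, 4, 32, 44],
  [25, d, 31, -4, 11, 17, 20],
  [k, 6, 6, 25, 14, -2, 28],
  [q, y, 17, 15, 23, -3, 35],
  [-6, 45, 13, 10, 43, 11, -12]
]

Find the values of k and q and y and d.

k = 27, q = 19, y = -2, d = 4

Row 4: 25 + 31 − 4 + 11 + 17 + 20 = 100, so its missing entry is 104 − 100 = 4.
Row 5: 6 + 6 + 25 + 14 − 2 + 28 = 77, so its missing entry is 104 − 77 = 27.
Column 1: 10 + 30 − 1 + 25 + 27 − 6 = 85, so its missing entry is 104 − 85 = 19.
Row 6: 19 + 17 + 15 + 23 − 3 + 35 = 106, so its missing entry is 104 − 106 = -2.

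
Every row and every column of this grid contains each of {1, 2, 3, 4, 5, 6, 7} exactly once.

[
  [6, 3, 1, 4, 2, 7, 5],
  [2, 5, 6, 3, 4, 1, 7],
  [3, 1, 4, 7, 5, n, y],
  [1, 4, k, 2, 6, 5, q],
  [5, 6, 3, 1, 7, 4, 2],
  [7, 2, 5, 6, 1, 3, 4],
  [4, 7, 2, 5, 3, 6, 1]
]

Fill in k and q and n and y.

k = 7, q = 3, n = 2, y = 6

At (row 4, col 3): column 3 already has {1, 2, 3, 4, 5, 6}, so the value is 7.
At (row 3, col 6): column 6 already has {1, 3, 4, 5, 6, 7}, so the value is 2.
At (row 3, col 7): row 3 already has {1, 2, 3, 4, 5, 7}, so the value is 6.
Cell (4,7): row 4 already has {1, 2, 4, 5, 6, 7} → 3.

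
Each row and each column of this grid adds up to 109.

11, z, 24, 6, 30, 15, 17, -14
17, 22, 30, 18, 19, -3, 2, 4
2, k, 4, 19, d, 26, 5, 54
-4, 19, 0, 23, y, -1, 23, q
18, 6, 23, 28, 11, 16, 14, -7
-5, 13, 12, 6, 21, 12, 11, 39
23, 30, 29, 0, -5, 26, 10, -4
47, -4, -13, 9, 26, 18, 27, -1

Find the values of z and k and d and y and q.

z = 20, k = 3, d = -4, y = 11, q = 38

Row 1: 11 + 24 + 6 + 30 + 15 + 17 − 14 = 89, so its missing entry is 109 − 89 = 20.
Column 2: 20 + 22 + 19 + 6 + 13 + 30 − 4 = 106, so its missing entry is 109 − 106 = 3.
Row 3: 2 + 3 + 4 + 19 + 26 + 5 + 54 = 113, so its missing entry is 109 − 113 = -4.
Column 5: 30 + 19 − 4 + 11 + 21 − 5 + 26 = 98, so its missing entry is 109 − 98 = 11.
Row 4: -4 + 19 + 0 + 23 + 11 − 1 + 23 = 71, so its missing entry is 109 − 71 = 38.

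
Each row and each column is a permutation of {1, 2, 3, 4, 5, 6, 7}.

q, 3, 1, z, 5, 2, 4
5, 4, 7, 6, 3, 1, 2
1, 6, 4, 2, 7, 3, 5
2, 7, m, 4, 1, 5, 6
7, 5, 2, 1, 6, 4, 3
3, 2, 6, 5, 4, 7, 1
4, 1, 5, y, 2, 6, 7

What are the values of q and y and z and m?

For row 7, column 4: row 7 already has {1, 2, 4, 5, 6, 7}; that leaves 3.
Cell (4,3): row 4 already has {1, 2, 4, 5, 6, 7} → 3.
For row 1, column 4: column 4 already has {1, 2, 3, 4, 5, 6}; that leaves 7.
At (row 1, col 1): row 1 already has {1, 2, 3, 4, 5, 7}, so the value is 6.

q = 6, y = 3, z = 7, m = 3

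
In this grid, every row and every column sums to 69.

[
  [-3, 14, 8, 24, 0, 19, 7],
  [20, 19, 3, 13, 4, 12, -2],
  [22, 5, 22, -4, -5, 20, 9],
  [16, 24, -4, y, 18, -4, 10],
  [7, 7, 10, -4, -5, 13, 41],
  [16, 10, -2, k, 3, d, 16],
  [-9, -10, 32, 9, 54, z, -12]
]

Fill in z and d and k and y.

z = 5, d = 4, k = 22, y = 9

Row 4 has 16 + 24 − 4 + 18 − 4 + 10 = 60; the blank must be 69 − 60 = 9.
Column 4 has 24 + 13 − 4 + 9 − 4 + 9 = 47; the blank must be 69 − 47 = 22.
Row 6 has 16 + 10 − 2 + 22 + 3 + 16 = 65; the blank must be 69 − 65 = 4.
Row 7 has -9 − 10 + 32 + 9 + 54 − 12 = 64; the blank must be 69 − 64 = 5.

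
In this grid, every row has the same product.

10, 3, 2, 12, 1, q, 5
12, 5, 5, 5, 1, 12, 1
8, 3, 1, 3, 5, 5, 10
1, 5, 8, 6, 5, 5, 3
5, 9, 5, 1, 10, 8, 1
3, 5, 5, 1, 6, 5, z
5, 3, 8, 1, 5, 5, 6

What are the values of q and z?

Rows 5 and 7 each multiply to 18000, so every row has product 18000.
Row 1: 10×3×2×12×1×5 = 3600, so the missing entry is 18000 ÷ 3600 = 5.
Row 6: 3×5×5×1×6×5 = 2250, so the missing entry is 18000 ÷ 2250 = 8.

q = 5, z = 8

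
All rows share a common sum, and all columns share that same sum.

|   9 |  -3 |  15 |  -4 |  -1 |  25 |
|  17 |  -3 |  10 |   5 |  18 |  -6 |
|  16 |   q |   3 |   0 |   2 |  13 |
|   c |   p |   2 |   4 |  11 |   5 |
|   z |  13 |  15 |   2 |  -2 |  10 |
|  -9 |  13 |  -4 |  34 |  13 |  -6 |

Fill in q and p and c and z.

Rows 1 and 2 both sum to 41, so that's the common total.
Row 5: 13 + 15 + 2 − 2 + 10 = 38, so its missing entry is 41 − 38 = 3.
Row 3: 16 + 3 + 0 + 2 + 13 = 34, so its missing entry is 41 − 34 = 7.
Column 2: -3 − 3 + 7 + 13 + 13 = 27, so its missing entry is 41 − 27 = 14.
Row 4: 14 + 2 + 4 + 11 + 5 = 36, so its missing entry is 41 − 36 = 5.

q = 7, p = 14, c = 5, z = 3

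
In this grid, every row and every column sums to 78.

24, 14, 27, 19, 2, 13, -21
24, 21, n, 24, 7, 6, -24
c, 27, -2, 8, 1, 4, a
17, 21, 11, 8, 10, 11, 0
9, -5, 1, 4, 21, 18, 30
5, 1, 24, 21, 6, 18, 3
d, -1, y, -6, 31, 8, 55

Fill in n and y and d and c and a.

n = 20, y = -3, d = -6, c = 5, a = 35

Row 2 has 24 + 21 + 24 + 7 + 6 − 24 = 58; the blank must be 78 − 58 = 20.
Column 3 has 27 + 20 − 2 + 11 + 1 + 24 = 81; the blank must be 78 − 81 = -3.
Column 7 has -21 − 24 + 0 + 30 + 3 + 55 = 43; the blank must be 78 − 43 = 35.
Row 3 has 27 − 2 + 8 + 1 + 4 + 35 = 73; the blank must be 78 − 73 = 5.
Row 7 has -1 − 3 − 6 + 31 + 8 + 55 = 84; the blank must be 78 − 84 = -6.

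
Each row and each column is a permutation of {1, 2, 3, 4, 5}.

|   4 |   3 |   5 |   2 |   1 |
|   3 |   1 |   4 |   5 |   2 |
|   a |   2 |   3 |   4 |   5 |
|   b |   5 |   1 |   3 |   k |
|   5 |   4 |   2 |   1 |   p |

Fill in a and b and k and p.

a = 1, b = 2, k = 4, p = 3

For row 5, column 5: row 5 already has {1, 2, 4, 5}; that leaves 3.
For row 3, column 1: row 3 already has {2, 3, 4, 5}; that leaves 1.
At (row 4, col 5): column 5 already has {1, 2, 3, 5}, so the value is 4.
Cell (4,1): row 4 already has {1, 3, 4, 5} → 2.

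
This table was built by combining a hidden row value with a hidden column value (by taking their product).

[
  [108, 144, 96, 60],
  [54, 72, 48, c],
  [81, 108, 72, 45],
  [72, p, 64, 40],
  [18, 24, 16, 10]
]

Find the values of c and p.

c = 30, p = 96

Each row is a constant multiple of every other row — this is a multiplication table with the headers hidden.
Row 2 is 54/108 = 1/2 times row 1, so its entry in column 4 is 60 × 1/2 = 30.
Row 4 is 72/108 = 2/3 times row 1, so its entry in column 2 is 144 × 2/3 = 96.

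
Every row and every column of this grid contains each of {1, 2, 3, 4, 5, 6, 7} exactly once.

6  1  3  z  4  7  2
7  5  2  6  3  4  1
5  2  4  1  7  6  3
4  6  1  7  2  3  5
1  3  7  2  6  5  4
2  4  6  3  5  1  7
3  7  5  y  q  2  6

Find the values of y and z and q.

At (row 1, col 4): row 1 already has {1, 2, 3, 4, 6, 7}, so the value is 5.
Cell (7,5): column 5 already has {2, 3, 4, 5, 6, 7} → 1.
For row 7, column 4: row 7 already has {1, 2, 3, 5, 6, 7}; that leaves 4.

y = 4, z = 5, q = 1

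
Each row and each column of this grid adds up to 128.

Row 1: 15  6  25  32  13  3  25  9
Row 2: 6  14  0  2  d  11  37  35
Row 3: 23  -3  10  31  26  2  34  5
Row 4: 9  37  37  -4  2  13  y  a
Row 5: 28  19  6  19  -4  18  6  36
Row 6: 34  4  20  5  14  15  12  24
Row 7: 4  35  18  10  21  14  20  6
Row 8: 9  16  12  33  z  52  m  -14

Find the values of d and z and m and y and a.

Column 8: 9 + 35 + 5 + 36 + 24 + 6 − 14 = 101, so its missing entry is 128 − 101 = 27.
Row 2: 6 + 14 + 0 + 2 + 11 + 37 + 35 = 105, so its missing entry is 128 − 105 = 23.
Column 5: 13 + 23 + 26 + 2 − 4 + 14 + 21 = 95, so its missing entry is 128 − 95 = 33.
Row 8: 9 + 16 + 12 + 33 + 33 + 52 − 14 = 141, so its missing entry is 128 − 141 = -13.
Row 4: 9 + 37 + 37 − 4 + 2 + 13 + 27 = 121, so its missing entry is 128 − 121 = 7.

d = 23, z = 33, m = -13, y = 7, a = 27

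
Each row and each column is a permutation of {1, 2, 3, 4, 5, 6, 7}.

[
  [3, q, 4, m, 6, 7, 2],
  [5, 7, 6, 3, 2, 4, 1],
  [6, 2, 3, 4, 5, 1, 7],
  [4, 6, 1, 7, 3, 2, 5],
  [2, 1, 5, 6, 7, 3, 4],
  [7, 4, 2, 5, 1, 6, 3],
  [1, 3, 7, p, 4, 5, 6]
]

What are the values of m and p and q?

m = 1, p = 2, q = 5

For row 1, column 2: column 2 already has {1, 2, 3, 4, 6, 7}; that leaves 5.
Cell (1,4): row 1 already has {2, 3, 4, 5, 6, 7} → 1.
Cell (7,4): row 7 already has {1, 3, 4, 5, 6, 7} → 2.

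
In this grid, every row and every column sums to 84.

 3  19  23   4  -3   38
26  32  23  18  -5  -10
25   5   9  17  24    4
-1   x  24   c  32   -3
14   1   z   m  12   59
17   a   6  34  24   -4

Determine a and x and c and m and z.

Row 6 has 17 + 6 + 34 + 24 − 4 = 77; the blank must be 84 − 77 = 7.
Column 2 has 19 + 32 + 5 + 1 + 7 = 64; the blank must be 84 − 64 = 20.
Column 3 has 23 + 23 + 9 + 24 + 6 = 85; the blank must be 84 − 85 = -1.
Row 5 has 14 + 1 − 1 + 12 + 59 = 85; the blank must be 84 − 85 = -1.
Row 4 has -1 + 20 + 24 + 32 − 3 = 72; the blank must be 84 − 72 = 12.

a = 7, x = 20, c = 12, m = -1, z = -1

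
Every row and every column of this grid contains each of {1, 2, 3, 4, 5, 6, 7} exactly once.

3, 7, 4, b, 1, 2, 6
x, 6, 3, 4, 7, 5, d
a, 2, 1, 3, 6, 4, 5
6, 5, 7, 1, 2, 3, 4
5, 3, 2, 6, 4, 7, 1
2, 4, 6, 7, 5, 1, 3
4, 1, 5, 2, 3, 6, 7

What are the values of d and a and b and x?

d = 2, a = 7, b = 5, x = 1

At (row 2, col 7): column 7 already has {1, 3, 4, 5, 6, 7}, so the value is 2.
At (row 2, col 1): row 2 already has {2, 3, 4, 5, 6, 7}, so the value is 1.
At (row 1, col 4): row 1 already has {1, 2, 3, 4, 6, 7}, so the value is 5.
For row 3, column 1: row 3 already has {1, 2, 3, 4, 5, 6}; that leaves 7.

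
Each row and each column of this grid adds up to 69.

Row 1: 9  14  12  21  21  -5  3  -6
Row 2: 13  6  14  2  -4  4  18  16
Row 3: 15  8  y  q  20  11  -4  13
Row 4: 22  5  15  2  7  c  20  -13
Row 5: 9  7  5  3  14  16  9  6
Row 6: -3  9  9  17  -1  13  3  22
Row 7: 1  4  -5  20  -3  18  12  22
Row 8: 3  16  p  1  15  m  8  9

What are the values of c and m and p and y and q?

c = 11, m = 1, p = 16, y = 3, q = 3

Column 4: 21 + 2 + 2 + 3 + 17 + 20 + 1 = 66, so its missing entry is 69 − 66 = 3.
Row 3: 15 + 8 + 3 + 20 + 11 − 4 + 13 = 66, so its missing entry is 69 − 66 = 3.
Column 3: 12 + 14 + 3 + 15 + 5 + 9 − 5 = 53, so its missing entry is 69 − 53 = 16.
Row 8: 3 + 16 + 16 + 1 + 15 + 8 + 9 = 68, so its missing entry is 69 − 68 = 1.
Row 4: 22 + 5 + 15 + 2 + 7 + 20 − 13 = 58, so its missing entry is 69 − 58 = 11.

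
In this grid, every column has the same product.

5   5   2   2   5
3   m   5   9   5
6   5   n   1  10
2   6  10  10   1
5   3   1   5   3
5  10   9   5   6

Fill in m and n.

Columns 1 and 5 each multiply to 4500, so every column has product 4500.
Column 2: 5×5×6×3×10 = 4500, so the missing entry is 4500 ÷ 4500 = 1.
Column 3: 2×5×10×1×9 = 900, so the missing entry is 4500 ÷ 900 = 5.

m = 1, n = 5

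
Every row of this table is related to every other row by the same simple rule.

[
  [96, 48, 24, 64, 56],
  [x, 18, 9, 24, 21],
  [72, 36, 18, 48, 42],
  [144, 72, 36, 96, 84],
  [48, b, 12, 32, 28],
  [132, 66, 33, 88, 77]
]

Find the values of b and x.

b = 24, x = 36

Each row is a constant multiple of every other row — this is a multiplication table with the headers hidden.
Row 5 is 12/24 = 1/2 times row 1, so its entry in column 2 is 48 × 1/2 = 24.
Row 2 is 9/24 = 3/8 times row 1, so its entry in column 1 is 96 × 3/8 = 36.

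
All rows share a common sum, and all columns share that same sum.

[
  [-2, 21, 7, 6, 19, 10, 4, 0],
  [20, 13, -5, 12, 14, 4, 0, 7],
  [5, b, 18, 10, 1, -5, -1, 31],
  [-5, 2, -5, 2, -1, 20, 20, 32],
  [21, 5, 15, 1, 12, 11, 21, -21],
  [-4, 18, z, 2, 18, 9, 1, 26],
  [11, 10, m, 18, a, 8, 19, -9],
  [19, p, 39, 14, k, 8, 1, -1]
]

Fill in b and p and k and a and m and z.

b = 6, p = -10, k = -5, a = 7, m = 1, z = -5

Rows 1 and 2 both sum to 65, so that's the common total.
Row 3: 5 + 18 + 10 + 1 − 5 − 1 + 31 = 59, so its missing entry is 65 − 59 = 6.
Column 2: 21 + 13 + 6 + 2 + 5 + 18 + 10 = 75, so its missing entry is 65 − 75 = -10.
Row 8: 19 − 10 + 39 + 14 + 8 + 1 − 1 = 70, so its missing entry is 65 − 70 = -5.
Column 5: 19 + 14 + 1 − 1 + 12 + 18 − 5 = 58, so its missing entry is 65 − 58 = 7.
Row 7: 11 + 10 + 18 + 7 + 8 + 19 − 9 = 64, so its missing entry is 65 − 64 = 1.
Row 6: -4 + 18 + 2 + 18 + 9 + 1 + 26 = 70, so its missing entry is 65 − 70 = -5.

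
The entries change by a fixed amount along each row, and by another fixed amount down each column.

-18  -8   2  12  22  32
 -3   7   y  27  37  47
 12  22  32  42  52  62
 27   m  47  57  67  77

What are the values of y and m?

y = 17, m = 37

Along each row the entries change by 10 per step; down each column they change by 15.
Row 2: from -3 at column 1, stepping by 10 to column 3 gives 17.
Row 4: from 27 at column 1, stepping by 10 to column 2 gives 37.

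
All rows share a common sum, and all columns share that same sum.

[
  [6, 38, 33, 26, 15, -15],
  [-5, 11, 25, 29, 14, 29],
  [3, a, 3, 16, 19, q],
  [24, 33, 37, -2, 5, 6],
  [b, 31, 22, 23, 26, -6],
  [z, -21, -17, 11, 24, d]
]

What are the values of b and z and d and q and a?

Rows 1 and 2 both sum to 103, so that's the common total.
Row 5: 31 + 22 + 23 + 26 − 6 = 96, so its missing entry is 103 − 96 = 7.
Column 2: 38 + 11 + 33 + 31 − 21 = 92, so its missing entry is 103 − 92 = 11.
Column 1: 6 − 5 + 3 + 24 + 7 = 35, so its missing entry is 103 − 35 = 68.
Row 6: 68 − 21 − 17 + 11 + 24 = 65, so its missing entry is 103 − 65 = 38.
Row 3: 3 + 11 + 3 + 16 + 19 = 52, so its missing entry is 103 − 52 = 51.

b = 7, z = 68, d = 38, q = 51, a = 11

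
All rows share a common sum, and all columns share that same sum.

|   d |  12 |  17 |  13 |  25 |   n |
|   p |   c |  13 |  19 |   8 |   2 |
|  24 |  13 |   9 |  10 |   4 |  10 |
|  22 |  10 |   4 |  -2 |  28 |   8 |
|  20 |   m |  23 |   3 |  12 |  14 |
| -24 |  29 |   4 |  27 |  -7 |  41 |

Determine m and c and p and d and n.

m = -2, c = 8, p = 20, d = 8, n = -5

Rows 3 and 4 both sum to 70, so that's the common total.
Column 6 has 2 + 10 + 8 + 14 + 41 = 75; the blank must be 70 − 75 = -5.
Row 1 has 12 + 17 + 13 + 25 − 5 = 62; the blank must be 70 − 62 = 8.
Column 1 has 8 + 24 + 22 + 20 − 24 = 50; the blank must be 70 − 50 = 20.
Row 2 has 20 + 13 + 19 + 8 + 2 = 62; the blank must be 70 − 62 = 8.
Row 5 has 20 + 23 + 3 + 12 + 14 = 72; the blank must be 70 − 72 = -2.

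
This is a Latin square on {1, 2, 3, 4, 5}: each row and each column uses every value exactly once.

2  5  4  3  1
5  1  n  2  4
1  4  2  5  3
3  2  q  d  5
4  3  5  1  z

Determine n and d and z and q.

n = 3, d = 4, z = 2, q = 1

At (row 5, col 5): row 5 already has {1, 3, 4, 5}, so the value is 2.
At (row 2, col 3): row 2 already has {1, 2, 4, 5}, so the value is 3.
For row 4, column 3: column 3 already has {2, 3, 4, 5}; that leaves 1.
At (row 4, col 4): row 4 already has {1, 2, 3, 5}, so the value is 4.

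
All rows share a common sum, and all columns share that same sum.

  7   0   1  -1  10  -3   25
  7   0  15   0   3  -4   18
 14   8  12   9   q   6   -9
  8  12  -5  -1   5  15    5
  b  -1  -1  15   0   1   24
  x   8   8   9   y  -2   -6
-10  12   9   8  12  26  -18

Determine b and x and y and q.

Rows 1 and 2 both sum to 39, so that's the common total.
Row 5 has -1 − 1 + 15 + 0 + 1 + 24 = 38; the blank must be 39 − 38 = 1.
Column 1 has 7 + 7 + 14 + 8 + 1 − 10 = 27; the blank must be 39 − 27 = 12.
Row 6 has 12 + 8 + 8 + 9 − 2 − 6 = 29; the blank must be 39 − 29 = 10.
Row 3 has 14 + 8 + 12 + 9 + 6 − 9 = 40; the blank must be 39 − 40 = -1.

b = 1, x = 12, y = 10, q = -1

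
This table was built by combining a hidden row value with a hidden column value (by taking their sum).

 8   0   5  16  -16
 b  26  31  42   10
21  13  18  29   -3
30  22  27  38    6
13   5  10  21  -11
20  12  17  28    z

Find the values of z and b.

z = -4, b = 34

The difference between any two rows is the same in every column — this is an addition table with the headers hidden.
Row 6 minus row 1 is 28 − 16 = 12, so its entry in column 5 is -16 + 12 = -4.
Row 2 minus row 1 is 42 − 16 = 26, so its entry in column 1 is 8 + 26 = 34.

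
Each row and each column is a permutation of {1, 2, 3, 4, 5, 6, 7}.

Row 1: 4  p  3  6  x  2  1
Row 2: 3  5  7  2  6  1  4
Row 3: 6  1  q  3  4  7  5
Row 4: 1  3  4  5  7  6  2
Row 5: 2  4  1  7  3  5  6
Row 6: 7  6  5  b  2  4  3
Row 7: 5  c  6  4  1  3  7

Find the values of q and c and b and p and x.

At (row 1, col 5): column 5 already has {1, 2, 3, 4, 6, 7}, so the value is 5.
For row 1, column 2: row 1 already has {1, 2, 3, 4, 5, 6}; that leaves 7.
Cell (7,2): row 7 already has {1, 3, 4, 5, 6, 7} → 2.
At (row 3, col 3): row 3 already has {1, 3, 4, 5, 6, 7}, so the value is 2.
For row 6, column 4: row 6 already has {2, 3, 4, 5, 6, 7}; that leaves 1.

q = 2, c = 2, b = 1, p = 7, x = 5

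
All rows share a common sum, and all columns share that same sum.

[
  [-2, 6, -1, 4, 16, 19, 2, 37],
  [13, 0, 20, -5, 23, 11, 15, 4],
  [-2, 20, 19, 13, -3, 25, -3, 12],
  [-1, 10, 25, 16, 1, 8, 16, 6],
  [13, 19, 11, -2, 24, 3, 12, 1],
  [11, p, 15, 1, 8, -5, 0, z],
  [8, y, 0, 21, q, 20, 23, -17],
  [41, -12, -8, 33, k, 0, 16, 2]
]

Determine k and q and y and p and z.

Rows 1 and 2 both sum to 81, so that's the common total.
Row 8 has 41 − 12 − 8 + 33 + 0 + 16 + 2 = 72; the blank must be 81 − 72 = 9.
Column 5 has 16 + 23 − 3 + 1 + 24 + 8 + 9 = 78; the blank must be 81 − 78 = 3.
Row 7 has 8 + 0 + 21 + 3 + 20 + 23 − 17 = 58; the blank must be 81 − 58 = 23.
Column 2 has 6 + 0 + 20 + 10 + 19 + 23 − 12 = 66; the blank must be 81 − 66 = 15.
Row 6 has 11 + 15 + 15 + 1 + 8 − 5 + 0 = 45; the blank must be 81 − 45 = 36.

k = 9, q = 3, y = 23, p = 15, z = 36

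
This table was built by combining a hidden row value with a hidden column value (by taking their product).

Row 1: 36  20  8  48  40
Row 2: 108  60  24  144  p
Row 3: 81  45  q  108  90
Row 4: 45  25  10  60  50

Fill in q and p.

q = 18, p = 120

Each row is a constant multiple of every other row — this is a multiplication table with the headers hidden.
Row 3 is 81/36 = 9/4 times row 1, so its entry in column 3 is 8 × 9/4 = 18.
Row 2 is 108/36 = 3/1 times row 1, so its entry in column 5 is 40 × 3/1 = 120.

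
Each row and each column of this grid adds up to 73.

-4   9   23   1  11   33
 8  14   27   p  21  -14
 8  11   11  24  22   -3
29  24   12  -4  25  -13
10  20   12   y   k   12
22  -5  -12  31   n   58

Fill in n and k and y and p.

n = -21, k = 15, y = 4, p = 17

Row 6 has 22 − 5 − 12 + 31 + 58 = 94; the blank must be 73 − 94 = -21.
Column 5 has 11 + 21 + 22 + 25 − 21 = 58; the blank must be 73 − 58 = 15.
Row 2 has 8 + 14 + 27 + 21 − 14 = 56; the blank must be 73 − 56 = 17.
Row 5 has 10 + 20 + 12 + 15 + 12 = 69; the blank must be 73 − 69 = 4.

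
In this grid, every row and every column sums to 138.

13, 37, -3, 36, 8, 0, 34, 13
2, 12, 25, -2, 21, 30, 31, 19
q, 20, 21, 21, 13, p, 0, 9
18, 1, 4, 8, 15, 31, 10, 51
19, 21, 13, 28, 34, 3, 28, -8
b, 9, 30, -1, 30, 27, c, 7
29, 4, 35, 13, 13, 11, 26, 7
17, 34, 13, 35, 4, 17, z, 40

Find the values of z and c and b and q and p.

Row 8: 17 + 34 + 13 + 35 + 4 + 17 + 40 = 160, so its missing entry is 138 − 160 = -22.
Column 7: 34 + 31 + 0 + 10 + 28 + 26 − 22 = 107, so its missing entry is 138 − 107 = 31.
Row 6: 9 + 30 − 1 + 30 + 27 + 31 + 7 = 133, so its missing entry is 138 − 133 = 5.
Column 1: 13 + 2 + 18 + 19 + 5 + 29 + 17 = 103, so its missing entry is 138 − 103 = 35.
Row 3: 35 + 20 + 21 + 21 + 13 + 0 + 9 = 119, so its missing entry is 138 − 119 = 19.

z = -22, c = 31, b = 5, q = 35, p = 19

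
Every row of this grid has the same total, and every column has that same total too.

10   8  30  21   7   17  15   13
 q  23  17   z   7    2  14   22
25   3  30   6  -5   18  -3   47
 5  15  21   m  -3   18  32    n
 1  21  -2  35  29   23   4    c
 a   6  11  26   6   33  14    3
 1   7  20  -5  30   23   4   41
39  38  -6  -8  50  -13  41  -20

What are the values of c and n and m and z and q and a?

c = 10, n = 5, m = 28, z = 18, q = 18, a = 22

Rows 1 and 3 both sum to 121, so that's the common total.
Row 6: 6 + 11 + 26 + 6 + 33 + 14 + 3 = 99, so its missing entry is 121 − 99 = 22.
Column 1: 10 + 25 + 5 + 1 + 22 + 1 + 39 = 103, so its missing entry is 121 − 103 = 18.
Row 2: 18 + 23 + 17 + 7 + 2 + 14 + 22 = 103, so its missing entry is 121 − 103 = 18.
Column 4: 21 + 18 + 6 + 35 + 26 − 5 − 8 = 93, so its missing entry is 121 − 93 = 28.
Row 4: 5 + 15 + 21 + 28 − 3 + 18 + 32 = 116, so its missing entry is 121 − 116 = 5.
Row 5: 1 + 21 − 2 + 35 + 29 + 23 + 4 = 111, so its missing entry is 121 − 111 = 10.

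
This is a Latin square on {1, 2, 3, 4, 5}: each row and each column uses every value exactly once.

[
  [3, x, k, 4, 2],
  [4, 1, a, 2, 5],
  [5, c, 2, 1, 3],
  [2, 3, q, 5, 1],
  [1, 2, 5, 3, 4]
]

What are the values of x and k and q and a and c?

At (row 2, col 3): row 2 already has {1, 2, 4, 5}, so the value is 3.
For row 3, column 2: row 3 already has {1, 2, 3, 5}; that leaves 4.
At (row 1, col 2): column 2 already has {1, 2, 3, 4}, so the value is 5.
For row 1, column 3: row 1 already has {2, 3, 4, 5}; that leaves 1.
For row 4, column 3: row 4 already has {1, 2, 3, 5}; that leaves 4.

x = 5, k = 1, q = 4, a = 3, c = 4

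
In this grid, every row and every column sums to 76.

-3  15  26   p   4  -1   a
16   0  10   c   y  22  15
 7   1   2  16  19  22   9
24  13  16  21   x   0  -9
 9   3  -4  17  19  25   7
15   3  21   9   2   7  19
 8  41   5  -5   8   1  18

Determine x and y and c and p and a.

Row 4 has 24 + 13 + 16 + 21 + 0 − 9 = 65; the blank must be 76 − 65 = 11.
Column 5 has 4 + 19 + 11 + 19 + 2 + 8 = 63; the blank must be 76 − 63 = 13.
Column 7 has 15 + 9 − 9 + 7 + 19 + 18 = 59; the blank must be 76 − 59 = 17.
Row 1 has -3 + 15 + 26 + 4 − 1 + 17 = 58; the blank must be 76 − 58 = 18.
Row 2 has 16 + 0 + 10 + 13 + 22 + 15 = 76; the blank must be 76 − 76 = 0.

x = 11, y = 13, c = 0, p = 18, a = 17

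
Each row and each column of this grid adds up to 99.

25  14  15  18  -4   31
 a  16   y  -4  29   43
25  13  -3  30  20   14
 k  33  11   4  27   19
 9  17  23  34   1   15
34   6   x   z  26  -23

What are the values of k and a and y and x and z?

k = 5, a = 1, y = 14, x = 39, z = 17

Column 4: 18 − 4 + 30 + 4 + 34 = 82, so its missing entry is 99 − 82 = 17.
Row 4: 33 + 11 + 4 + 27 + 19 = 94, so its missing entry is 99 − 94 = 5.
Column 1: 25 + 25 + 5 + 9 + 34 = 98, so its missing entry is 99 − 98 = 1.
Row 2: 1 + 16 − 4 + 29 + 43 = 85, so its missing entry is 99 − 85 = 14.
Row 6: 34 + 6 + 17 + 26 − 23 = 60, so its missing entry is 99 − 60 = 39.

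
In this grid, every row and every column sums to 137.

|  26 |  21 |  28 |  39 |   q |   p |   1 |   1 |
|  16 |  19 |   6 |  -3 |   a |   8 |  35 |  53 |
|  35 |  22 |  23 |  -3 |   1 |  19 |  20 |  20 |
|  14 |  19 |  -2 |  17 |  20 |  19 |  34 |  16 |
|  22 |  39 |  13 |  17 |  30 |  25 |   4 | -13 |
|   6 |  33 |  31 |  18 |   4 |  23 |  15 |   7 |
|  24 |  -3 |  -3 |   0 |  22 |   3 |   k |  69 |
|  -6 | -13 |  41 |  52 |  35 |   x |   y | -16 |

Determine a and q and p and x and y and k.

The known cells in row 2 total 134, leaving 137 − 134 = 3 for the blank.
The known cells in column 5 total 115, leaving 137 − 115 = 22 for the blank.
The known cells in row 1 total 138, leaving 137 − 138 = -1 for the blank.
The known cells in row 7 total 112, leaving 137 − 112 = 25 for the blank.
The known cells in column 7 total 134, leaving 137 − 134 = 3 for the blank.
The known cells in row 8 total 96, leaving 137 − 96 = 41 for the blank.

a = 3, q = 22, p = -1, x = 41, y = 3, k = 25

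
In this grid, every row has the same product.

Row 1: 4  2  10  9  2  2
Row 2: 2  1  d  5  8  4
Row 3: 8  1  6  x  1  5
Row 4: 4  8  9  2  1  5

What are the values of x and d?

x = 12, d = 9

Rows 1 and 4 each multiply to 2880, so every row has product 2880.
Row 3: 8×1×6×1×5 = 240, so the missing entry is 2880 ÷ 240 = 12.
Row 2: 2×1×5×8×4 = 320, so the missing entry is 2880 ÷ 320 = 9.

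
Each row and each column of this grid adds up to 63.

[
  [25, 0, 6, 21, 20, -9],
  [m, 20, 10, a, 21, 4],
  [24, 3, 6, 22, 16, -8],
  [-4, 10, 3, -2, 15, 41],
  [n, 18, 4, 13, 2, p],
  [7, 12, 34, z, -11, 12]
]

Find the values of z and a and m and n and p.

z = 9, a = 0, m = 8, n = 3, p = 23

Column 6: -9 + 4 − 8 + 41 + 12 = 40, so its missing entry is 63 − 40 = 23.
Row 5: 18 + 4 + 13 + 2 + 23 = 60, so its missing entry is 63 − 60 = 3.
Column 1: 25 + 24 − 4 + 3 + 7 = 55, so its missing entry is 63 − 55 = 8.
Row 6: 7 + 12 + 34 − 11 + 12 = 54, so its missing entry is 63 − 54 = 9.
Row 2: 8 + 20 + 10 + 21 + 4 = 63, so its missing entry is 63 − 63 = 0.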